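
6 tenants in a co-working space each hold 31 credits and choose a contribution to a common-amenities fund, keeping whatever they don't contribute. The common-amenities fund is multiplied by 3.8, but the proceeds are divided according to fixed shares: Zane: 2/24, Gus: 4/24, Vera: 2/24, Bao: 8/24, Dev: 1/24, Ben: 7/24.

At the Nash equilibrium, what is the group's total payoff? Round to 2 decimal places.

Player j's private return per contributed unit is 3.8 × (j's share). Contributing is weakly dominant for j when that share is at least 1/3.8 = 0.2632, and contributing 0 is dominant otherwise.
Bao and Ben clear that bar, contributing 31 each; the remaining 4 contribute 0. Total contributed: 62.
The common-amenities fund pays out 3.8 × 62 = 235.60 in total (split across the unequal shares, but the aggregate is all that matters for the group sum).
The 4 free-riders keep 31 each, adding 124. Group total = 124 + 235.60 = 359.60.

359.60 credits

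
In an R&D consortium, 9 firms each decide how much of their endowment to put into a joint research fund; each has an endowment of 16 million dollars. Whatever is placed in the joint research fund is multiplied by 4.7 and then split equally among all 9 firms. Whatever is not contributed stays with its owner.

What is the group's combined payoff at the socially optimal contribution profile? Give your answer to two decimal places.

676.80 million dollars

Each contributed unit returns 4.700 to the group as a whole (0.5222 to each of 9 players), which exceeds 1, so the social optimum is full contribution: group total = 4.700 × 144 = 676.80.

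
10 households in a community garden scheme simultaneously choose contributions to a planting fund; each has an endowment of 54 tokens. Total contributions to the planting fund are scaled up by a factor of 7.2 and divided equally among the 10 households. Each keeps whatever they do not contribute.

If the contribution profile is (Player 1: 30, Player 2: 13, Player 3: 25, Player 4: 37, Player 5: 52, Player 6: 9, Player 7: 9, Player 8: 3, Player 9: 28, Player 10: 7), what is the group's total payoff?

Total contributed: 30 + 13 + 25 + 37 + 52 + 9 + 9 + 3 + 28 + 7 = 213; total kept: 10 × 54 − 213 = 327.
The planting fund pays out 7.2 × 213 = 1533.60 in aggregate.
Group total = 327 + 1533.60 = 1860.60.

1860.60 tokens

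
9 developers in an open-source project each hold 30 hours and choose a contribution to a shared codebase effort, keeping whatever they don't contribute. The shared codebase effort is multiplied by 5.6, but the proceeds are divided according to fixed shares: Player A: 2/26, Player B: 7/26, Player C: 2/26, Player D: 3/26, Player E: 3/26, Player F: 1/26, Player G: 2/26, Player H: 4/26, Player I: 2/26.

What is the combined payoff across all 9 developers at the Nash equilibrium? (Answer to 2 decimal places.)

408.00 hours

For player j, contributing a unit is worthwhile iff 5.6 × (j's share) ≥ 1, i.e. iff j's share is at least 0.1786.
The only share above 0.1786 is Player B's 7/26, contributing 30; the remaining 8 contribute 0. Total contributed: 30.
The shared codebase effort pays out 5.6 × 30 = 168.00 in total (split across the unequal shares, but the aggregate is all that matters for the group sum).
The 8 free-riders keep 30 each, adding 240. Group total = 240 + 168.00 = 408.00.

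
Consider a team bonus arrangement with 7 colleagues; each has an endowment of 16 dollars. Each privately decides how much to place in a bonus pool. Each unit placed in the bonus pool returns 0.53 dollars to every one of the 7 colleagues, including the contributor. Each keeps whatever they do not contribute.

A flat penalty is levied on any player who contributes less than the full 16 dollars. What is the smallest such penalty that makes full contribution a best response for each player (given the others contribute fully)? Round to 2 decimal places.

7.52 dollars

Given the others contribute fully, the best deviation is to contribute 0 (any partial contribution still incurs the fine and gives up units whose private return 0.53 is below 1).
Deviating from 16 to 0 saves 16 dollars but forfeits the deviator's share of the drop in the bonus pool: 0.53 × 16 = 8.48.
So the deviation gain is 16 − 8.48 = 7.52, and the fine must be at least 7.52 dollars to wipe it out.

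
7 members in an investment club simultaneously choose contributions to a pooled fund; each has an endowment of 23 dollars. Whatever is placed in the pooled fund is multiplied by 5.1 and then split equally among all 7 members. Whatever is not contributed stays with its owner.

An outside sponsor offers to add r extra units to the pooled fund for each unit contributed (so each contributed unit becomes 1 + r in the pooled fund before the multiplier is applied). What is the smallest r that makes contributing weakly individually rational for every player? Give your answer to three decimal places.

With matching at rate r, one contributed unit becomes (1 + r) in the pooled fund and returns 5.1 × (1 + r) / 7 to the contributor.
Setting this equal to 1: 1 + r = 7/5.1 = 1.3725.
So the minimum matching rate is r = 1.3725 − 1 = 0.373.

0.373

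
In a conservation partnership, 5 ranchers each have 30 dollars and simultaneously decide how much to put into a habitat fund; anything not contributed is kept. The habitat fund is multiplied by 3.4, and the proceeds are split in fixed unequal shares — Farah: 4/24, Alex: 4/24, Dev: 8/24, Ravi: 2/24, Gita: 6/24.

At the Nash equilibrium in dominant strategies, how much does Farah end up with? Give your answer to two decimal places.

A player with share s gets back 3.4·s per unit contributed, so full contribution is dominant for anyone with s > 1/3.4 = 0.2941 and zero contribution is dominant for anyone below.
Only Dev (8/24) clears that bar, contributing 30; the remaining 4 contribute 0. Total contributed: 30.
Farah keeps 30 and receives 3.4 × 30 × 4/24 = 17.00 from the habitat fund, for a payoff of 47.00.

47.00 dollars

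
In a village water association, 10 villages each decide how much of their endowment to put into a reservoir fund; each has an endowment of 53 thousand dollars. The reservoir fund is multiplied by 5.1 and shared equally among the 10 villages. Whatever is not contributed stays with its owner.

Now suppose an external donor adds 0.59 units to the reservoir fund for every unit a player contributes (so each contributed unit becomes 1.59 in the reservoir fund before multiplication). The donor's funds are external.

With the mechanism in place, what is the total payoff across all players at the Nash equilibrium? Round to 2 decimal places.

530.00 thousand dollars

The effective private return is 5.1 × 1.59 / 10 = 0.8109, which is still under 1, so the mechanism doesn't change anyone's dominant strategy: zero contribution.
Everyone keeps their endowment and the group total is 10 × 53 = 530.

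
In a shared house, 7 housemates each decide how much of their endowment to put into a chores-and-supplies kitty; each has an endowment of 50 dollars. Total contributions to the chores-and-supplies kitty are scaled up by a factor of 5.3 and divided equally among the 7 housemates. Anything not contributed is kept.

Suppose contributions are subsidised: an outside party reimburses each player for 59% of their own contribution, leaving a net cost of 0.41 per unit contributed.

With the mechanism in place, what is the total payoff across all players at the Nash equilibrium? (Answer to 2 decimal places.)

With the mechanism, a contributed unit returns (5.3/7) / 0.41 = 1.8467 per unit of net cost to the contributor — now above 1 — so contributing fully is weakly dominant for every player.
At the Nash equilibrium everyone contributes 50. Group total payoff = 7 × (50 × 0.59 + 5.3 × 50) = 2061.50.

2061.50 dollars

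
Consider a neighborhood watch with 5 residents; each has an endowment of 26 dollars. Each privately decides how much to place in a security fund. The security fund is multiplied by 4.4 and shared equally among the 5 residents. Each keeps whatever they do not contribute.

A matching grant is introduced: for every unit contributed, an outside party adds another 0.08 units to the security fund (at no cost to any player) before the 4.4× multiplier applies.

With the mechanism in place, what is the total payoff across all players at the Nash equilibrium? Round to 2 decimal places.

The effective private return is 4.4 × 1.08 / 5 = 0.9504, which is still under 1, so the mechanism doesn't change anyone's dominant strategy: zero contribution.
At the Nash equilibrium no one contributes; group total payoff = 5 × 26 = 130.

130.00 dollars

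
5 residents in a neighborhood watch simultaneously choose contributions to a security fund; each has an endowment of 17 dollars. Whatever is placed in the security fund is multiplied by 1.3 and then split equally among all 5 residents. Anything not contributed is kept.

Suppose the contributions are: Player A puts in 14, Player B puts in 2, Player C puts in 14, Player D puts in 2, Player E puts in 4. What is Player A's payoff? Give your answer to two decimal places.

12.36 dollars

Total contributed: 14 + 2 + 14 + 2 + 4 = 36.
Each receives 1.3 × 36 / 5 = 9.36 from the security fund.
Player A keeps 17 − 14 = 3, so Player A's payoff is 3 + 9.36 = 12.36.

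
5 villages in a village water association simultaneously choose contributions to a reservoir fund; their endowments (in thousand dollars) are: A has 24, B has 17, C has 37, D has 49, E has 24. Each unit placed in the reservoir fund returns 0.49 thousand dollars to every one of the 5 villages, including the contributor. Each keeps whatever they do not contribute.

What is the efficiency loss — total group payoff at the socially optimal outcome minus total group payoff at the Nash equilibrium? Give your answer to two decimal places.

218.95 thousand dollars

The private return per contributed unit is 0.49 < 1 for everyone, so the Nash equilibrium is zero contribution and the group total is Σ E_j = 24 + 17 + 37 + 49 + 24 = 151.
Each contributed unit returns 2.450 to the group, so the social optimum is full contribution by everyone: group total = 2.450 × 151 = 369.95.
Efficiency loss = (2.450 − 1) × 151 = 218.95.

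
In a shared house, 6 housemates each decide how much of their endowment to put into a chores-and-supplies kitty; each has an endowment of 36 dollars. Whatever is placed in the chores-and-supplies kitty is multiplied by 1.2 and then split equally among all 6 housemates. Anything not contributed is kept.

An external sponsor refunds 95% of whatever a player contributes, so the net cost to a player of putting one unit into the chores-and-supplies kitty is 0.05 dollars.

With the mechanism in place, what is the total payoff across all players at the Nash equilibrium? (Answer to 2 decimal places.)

464.40 dollars

Under the mechanism each unit contributed yields (1.2/6) / 0.05 = 4.0000 back to its contributor per unit of net cost, which exceeds 1, making full contribution the dominant choice for everyone.
So the Nash equilibrium is full contribution by all 6; the group earns 6 × (36 × 0.95 + 1.2 × 36) = 464.40.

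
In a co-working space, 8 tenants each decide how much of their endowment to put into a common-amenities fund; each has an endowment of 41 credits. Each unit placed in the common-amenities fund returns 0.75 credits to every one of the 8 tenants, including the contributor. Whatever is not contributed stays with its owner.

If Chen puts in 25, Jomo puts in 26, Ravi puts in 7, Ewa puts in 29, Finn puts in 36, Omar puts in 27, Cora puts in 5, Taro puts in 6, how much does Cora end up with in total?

156.75 credits

Total contributed: 25 + 26 + 7 + 29 + 36 + 27 + 5 + 6 = 161.
Each receives 0.75 × 161 = 120.75 from the common-amenities fund.
Cora keeps 41 − 5 = 36, so Cora's payoff is 36 + 120.75 = 156.75.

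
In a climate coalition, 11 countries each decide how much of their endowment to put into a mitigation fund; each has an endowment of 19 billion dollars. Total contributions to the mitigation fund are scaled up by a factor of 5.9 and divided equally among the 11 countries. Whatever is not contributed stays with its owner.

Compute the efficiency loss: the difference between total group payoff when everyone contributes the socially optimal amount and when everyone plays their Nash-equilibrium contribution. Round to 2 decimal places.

Each contributed unit returns 5.9/11 = 0.5364 to its contributor — below 1 — so contributing 0 is dominant for every player. At the Nash equilibrium everyone keeps their 19, and the group total is 11 × 19 = 209.
Each contributed unit returns 5.900 to the group as a whole (0.5364 to each of 11 players), which exceeds 1, so the social optimum is full contribution: group total = 5.900 × 209 = 1233.10.
Efficiency loss = 1233.10 − 209 = 1024.10.

1024.10 billion dollars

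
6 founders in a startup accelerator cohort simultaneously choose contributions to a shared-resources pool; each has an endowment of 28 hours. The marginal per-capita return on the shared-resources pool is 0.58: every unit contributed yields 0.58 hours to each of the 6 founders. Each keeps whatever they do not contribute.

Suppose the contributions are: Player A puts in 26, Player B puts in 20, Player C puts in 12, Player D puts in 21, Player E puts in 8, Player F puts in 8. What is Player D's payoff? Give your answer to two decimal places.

Total contributed: 26 + 20 + 12 + 21 + 8 + 8 = 95.
Each receives 0.58 × 95 = 55.10 from the shared-resources pool.
Player D keeps 28 − 21 = 7, so Player D's payoff is 7 + 55.10 = 62.10.

62.10 hours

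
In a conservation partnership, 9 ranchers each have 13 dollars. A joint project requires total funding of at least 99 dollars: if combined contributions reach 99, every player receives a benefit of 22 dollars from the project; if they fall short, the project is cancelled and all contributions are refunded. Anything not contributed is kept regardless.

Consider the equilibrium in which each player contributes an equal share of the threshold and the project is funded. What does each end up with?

24 dollars

Equal share of the threshold: 99/9 = 11.
At this profile no one gains by cutting their contribution: any cut drops the total below 99, the project is cancelled, contributions are refunded, and the deviator ends with 13, which is less than 13 − 11 + 22 = 24. Contributing more than 11 just wastes the excess. So contributing exactly 11 is a best response.
Each player's payoff: 13 − 11 + 22 = 24.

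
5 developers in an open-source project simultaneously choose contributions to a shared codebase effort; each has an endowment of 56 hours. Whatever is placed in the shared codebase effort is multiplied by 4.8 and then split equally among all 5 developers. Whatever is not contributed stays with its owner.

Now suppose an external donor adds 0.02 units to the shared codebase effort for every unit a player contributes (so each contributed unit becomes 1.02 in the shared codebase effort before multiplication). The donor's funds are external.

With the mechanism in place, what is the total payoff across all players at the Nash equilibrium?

280.00 hours

The effective private return is 4.8 × 1.02 / 5 = 0.9792, which is still under 1, so the mechanism doesn't change anyone's dominant strategy: zero contribution.
At the Nash equilibrium no one contributes; group total payoff = 5 × 56 = 280.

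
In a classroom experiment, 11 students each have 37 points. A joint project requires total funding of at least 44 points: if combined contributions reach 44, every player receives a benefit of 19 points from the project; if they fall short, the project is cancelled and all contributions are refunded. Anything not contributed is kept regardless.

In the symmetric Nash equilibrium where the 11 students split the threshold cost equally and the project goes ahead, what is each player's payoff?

Equal share of the threshold: 44/11 = 4.
At this profile no one gains by cutting their contribution: any cut drops the total below 44, the project is cancelled, contributions are refunded, and the deviator ends with 37, which is less than 37 − 4 + 19 = 52. Contributing more than 4 just wastes the excess. So contributing exactly 4 is a best response.
Each player's payoff: 37 − 4 + 19 = 52.

52 points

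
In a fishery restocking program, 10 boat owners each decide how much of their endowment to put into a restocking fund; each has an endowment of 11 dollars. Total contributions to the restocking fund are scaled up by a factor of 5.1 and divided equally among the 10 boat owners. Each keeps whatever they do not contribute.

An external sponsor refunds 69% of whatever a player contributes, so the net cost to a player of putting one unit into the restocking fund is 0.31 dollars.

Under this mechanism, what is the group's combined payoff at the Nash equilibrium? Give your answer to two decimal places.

636.90 dollars

Under the mechanism each unit contributed yields (5.1/10) / 0.31 = 1.6452 back to its contributor per unit of net cost, which exceeds 1, making full contribution the dominant choice for everyone.
So the Nash equilibrium is full contribution by all 10; the group earns 10 × (11 × 0.69 + 5.1 × 11) = 636.90.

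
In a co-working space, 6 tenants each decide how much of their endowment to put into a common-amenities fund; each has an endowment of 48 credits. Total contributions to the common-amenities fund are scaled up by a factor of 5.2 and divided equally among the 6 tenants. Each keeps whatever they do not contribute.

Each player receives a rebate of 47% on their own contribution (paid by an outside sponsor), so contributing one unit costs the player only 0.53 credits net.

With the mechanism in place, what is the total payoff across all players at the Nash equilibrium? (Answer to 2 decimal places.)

With the mechanism, a contributed unit returns (5.2/6) / 0.53 = 1.6352 per unit of net cost to the contributor — now above 1 — so contributing fully is weakly dominant for every player.
So the Nash equilibrium is full contribution by all 6; the group earns 6 × (48 × 0.47 + 5.2 × 48) = 1632.96.

1632.96 credits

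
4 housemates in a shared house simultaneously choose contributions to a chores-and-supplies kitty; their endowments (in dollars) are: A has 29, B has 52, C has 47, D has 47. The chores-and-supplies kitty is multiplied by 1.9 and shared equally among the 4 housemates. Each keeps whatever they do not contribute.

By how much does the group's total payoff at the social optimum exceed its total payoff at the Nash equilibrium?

157.50 dollars

The private return per contributed unit is 1.9/4 = 0.4750 < 1 for every player regardless of endowment, so the Nash equilibrium is zero contribution and the group total is Σ E_j = 29 + 52 + 47 + 47 = 175.
Each contributed unit returns 1.900 to the group, so the social optimum is full contribution by everyone: group total = 1.900 × 175 = 332.50.
Efficiency loss = (1.900 − 1) × 175 = 157.50.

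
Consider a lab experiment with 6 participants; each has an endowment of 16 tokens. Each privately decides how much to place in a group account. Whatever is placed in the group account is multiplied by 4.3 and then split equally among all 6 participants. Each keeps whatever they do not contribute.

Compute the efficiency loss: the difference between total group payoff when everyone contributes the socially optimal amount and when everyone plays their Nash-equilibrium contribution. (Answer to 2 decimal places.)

Each contributed unit returns 4.3/6 = 0.7167 to its contributor — below 1 — so contributing 0 is dominant for every player. At the Nash equilibrium everyone keeps their 16, and the group total is 6 × 16 = 96.
Each contributed unit returns 4.300 to the group as a whole (0.7167 to each of 6 players), which exceeds 1, so the social optimum is full contribution: group total = 4.300 × 96 = 412.80.
Efficiency loss = 412.80 − 96 = 316.80.

316.80 tokens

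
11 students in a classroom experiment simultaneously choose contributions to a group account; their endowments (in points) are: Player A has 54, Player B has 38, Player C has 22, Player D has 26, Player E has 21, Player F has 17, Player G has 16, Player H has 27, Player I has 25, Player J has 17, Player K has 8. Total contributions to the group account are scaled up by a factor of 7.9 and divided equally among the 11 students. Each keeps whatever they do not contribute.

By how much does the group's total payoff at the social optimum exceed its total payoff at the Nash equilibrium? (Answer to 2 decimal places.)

1869.90 points

The private return per contributed unit is 7.9/11 = 0.7182 < 1 for every player regardless of endowment, so the Nash equilibrium is zero contribution and the group total is Σ E_j = 54 + 38 + 22 + 26 + 21 + 17 + 16 + 27 + 25 + 17 + 8 = 271.
Each contributed unit returns 7.900 to the group, so the social optimum is full contribution by everyone: group total = 7.900 × 271 = 2140.90.
Efficiency loss = (7.900 − 1) × 271 = 1869.90.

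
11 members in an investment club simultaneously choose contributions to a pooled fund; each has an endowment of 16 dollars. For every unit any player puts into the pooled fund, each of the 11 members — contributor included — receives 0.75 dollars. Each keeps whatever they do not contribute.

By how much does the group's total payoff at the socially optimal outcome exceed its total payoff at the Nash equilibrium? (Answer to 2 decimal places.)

The private return per contributed unit is 0.75 < 1, so contributing 0 is dominant for every player. At the Nash equilibrium everyone keeps their 16, and the group total is 11 × 16 = 176.
Each contributed unit returns 8.250 to the group as a whole (0.75 to each of 11 players), which exceeds 1, so the social optimum is full contribution: group total = 8.250 × 176 = 1452.00.
Efficiency loss = 1452.00 − 176 = 1276.00.

1276.00 dollars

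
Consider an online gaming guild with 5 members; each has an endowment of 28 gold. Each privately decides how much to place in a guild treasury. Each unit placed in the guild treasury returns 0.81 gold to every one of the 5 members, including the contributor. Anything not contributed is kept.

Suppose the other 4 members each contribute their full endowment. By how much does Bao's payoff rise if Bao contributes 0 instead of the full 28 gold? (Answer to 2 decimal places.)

5.32 gold

Switching from a contribution of 28 to 0 lets Bao keep an extra 28 gold, but lowers the guild treasury by 28, which costs Bao their own share of that drop: 0.81 × 28 = 22.68.
Net gain = 28 − 22.68 = 5.32. The private return per contributed unit (0.81) is below 1, so free-riding is indeed the best response regardless of what the others do.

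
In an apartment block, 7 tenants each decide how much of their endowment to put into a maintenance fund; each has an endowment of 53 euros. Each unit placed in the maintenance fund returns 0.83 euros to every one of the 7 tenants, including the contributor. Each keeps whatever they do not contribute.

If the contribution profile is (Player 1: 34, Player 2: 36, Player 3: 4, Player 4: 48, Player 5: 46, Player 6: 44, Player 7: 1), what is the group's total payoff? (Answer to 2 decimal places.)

Total contributed: 34 + 36 + 4 + 48 + 46 + 44 + 1 = 213; total kept: 7 × 53 − 213 = 158.
The maintenance fund pays out 0.83 × 7 × 213 = 1237.53 in aggregate.
Group total = 158 + 1237.53 = 1395.53.

1395.53 euros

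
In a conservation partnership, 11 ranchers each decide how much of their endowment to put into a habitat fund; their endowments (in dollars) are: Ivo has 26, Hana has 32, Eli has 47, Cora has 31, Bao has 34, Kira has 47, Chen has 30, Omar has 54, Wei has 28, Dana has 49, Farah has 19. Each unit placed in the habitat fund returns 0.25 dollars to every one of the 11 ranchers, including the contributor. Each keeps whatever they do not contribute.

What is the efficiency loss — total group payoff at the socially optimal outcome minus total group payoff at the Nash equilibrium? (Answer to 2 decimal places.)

The private return per contributed unit is 0.25 < 1 for everyone, so the Nash equilibrium is zero contribution and the group total is Σ E_j = 26 + 32 + 47 + 31 + 34 + 47 + 30 + 54 + 28 + 49 + 19 = 397.
Each contributed unit returns 2.750 to the group, so the social optimum is full contribution by everyone: group total = 2.750 × 397 = 1091.75.
Efficiency loss = (2.750 − 1) × 397 = 694.75.

694.75 dollars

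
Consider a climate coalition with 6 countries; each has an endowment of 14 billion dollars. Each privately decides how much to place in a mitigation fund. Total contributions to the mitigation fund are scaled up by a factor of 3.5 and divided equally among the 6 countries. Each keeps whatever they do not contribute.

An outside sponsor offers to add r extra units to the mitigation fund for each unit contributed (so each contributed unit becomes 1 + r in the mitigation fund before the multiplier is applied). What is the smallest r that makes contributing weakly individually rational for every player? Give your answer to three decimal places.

With matching at rate r, one contributed unit becomes (1 + r) in the mitigation fund and returns 3.5 × (1 + r) / 6 to the contributor.
Setting this equal to 1: 1 + r = 6/3.5 = 1.7143.
So the minimum matching rate is r = 1.7143 − 1 = 0.714.

0.714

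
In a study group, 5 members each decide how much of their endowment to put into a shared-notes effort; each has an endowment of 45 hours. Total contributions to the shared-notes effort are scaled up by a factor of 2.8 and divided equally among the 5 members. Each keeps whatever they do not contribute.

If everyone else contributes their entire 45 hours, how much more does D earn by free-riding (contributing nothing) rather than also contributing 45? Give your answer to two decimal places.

Switching from a contribution of 45 to 0 lets D keep an extra 45 hours, but lowers the shared-notes effort by 45, which costs D their own share of that drop: 2.8/5 × 45 = 25.20.
Net gain = 45 − 25.20 = 19.80. The private return per contributed unit (0.5600) is below 1, so free-riding is indeed the best response regardless of what the others do.

19.80 hours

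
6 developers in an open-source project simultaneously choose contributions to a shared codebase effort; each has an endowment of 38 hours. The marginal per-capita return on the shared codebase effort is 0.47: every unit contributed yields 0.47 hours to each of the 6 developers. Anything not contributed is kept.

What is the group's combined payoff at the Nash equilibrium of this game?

228.00 hours

The private return per contributed unit is 0.47 < 1, so contributing 0 is dominant for every player. At the Nash equilibrium everyone keeps their 38, and the group total is 6 × 38 = 228.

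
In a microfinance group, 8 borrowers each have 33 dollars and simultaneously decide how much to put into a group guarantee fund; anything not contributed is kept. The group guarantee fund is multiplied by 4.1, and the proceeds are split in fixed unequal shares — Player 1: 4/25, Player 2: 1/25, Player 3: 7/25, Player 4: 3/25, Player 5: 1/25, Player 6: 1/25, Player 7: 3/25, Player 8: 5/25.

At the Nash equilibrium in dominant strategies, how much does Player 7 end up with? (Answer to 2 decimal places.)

Each unit j contributes comes back to j as 4.1 × (j's share), so j prefers to contribute only if that share exceeds 1/4.1 = 0.2439; otherwise keeping the unit dominates.
Only Player 3 (7/25) clears that bar, contributing 33; the remaining 7 contribute 0. Total contributed: 33.
Player 7 keeps 33 and receives 4.1 × 33 × 3/25 = 16.24 from the group guarantee fund, for a payoff of 49.24.

49.24 dollars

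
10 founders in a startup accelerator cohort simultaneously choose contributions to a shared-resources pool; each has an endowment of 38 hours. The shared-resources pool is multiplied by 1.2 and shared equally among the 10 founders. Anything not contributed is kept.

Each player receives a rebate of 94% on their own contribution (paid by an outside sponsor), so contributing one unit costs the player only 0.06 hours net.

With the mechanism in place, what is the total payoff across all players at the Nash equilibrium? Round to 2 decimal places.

813.20 hours

Under the mechanism each unit contributed yields (1.2/10) / 0.06 = 2.0000 back to its contributor per unit of net cost, which exceeds 1, making full contribution the dominant choice for everyone.
At the Nash equilibrium everyone contributes 38. Group total payoff = 10 × (38 × 0.94 + 1.2 × 38) = 813.20.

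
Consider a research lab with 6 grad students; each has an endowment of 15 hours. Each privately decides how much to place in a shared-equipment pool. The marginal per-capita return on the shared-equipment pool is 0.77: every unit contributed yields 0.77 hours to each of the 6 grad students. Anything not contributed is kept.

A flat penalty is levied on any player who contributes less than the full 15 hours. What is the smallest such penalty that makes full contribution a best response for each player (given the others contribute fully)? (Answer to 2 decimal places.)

3.45 hours

Given the others contribute fully, the best deviation is to contribute 0 (any partial contribution still incurs the fine and gives up units whose private return 0.77 is below 1).
Deviating from 15 to 0 saves 15 hours but forfeits the deviator's share of the drop in the shared-equipment pool: 0.77 × 15 = 11.55.
So the deviation gain is 15 − 11.55 = 3.45, and the fine must be at least 3.45 hours to wipe it out.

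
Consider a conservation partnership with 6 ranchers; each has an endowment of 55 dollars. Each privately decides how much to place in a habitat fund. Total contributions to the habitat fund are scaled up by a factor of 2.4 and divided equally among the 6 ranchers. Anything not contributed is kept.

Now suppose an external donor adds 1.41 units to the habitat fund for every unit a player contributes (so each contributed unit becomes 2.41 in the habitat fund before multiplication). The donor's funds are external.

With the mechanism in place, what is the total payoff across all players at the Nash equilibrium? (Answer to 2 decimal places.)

330.00 dollars

Even with the mechanism, each unit contributed returns only 2.4 × 2.41 / 6 = 0.9640 per unit of net cost, so contributing nothing is still dominant.
At the Nash equilibrium no one contributes; group total payoff = 6 × 55 = 330.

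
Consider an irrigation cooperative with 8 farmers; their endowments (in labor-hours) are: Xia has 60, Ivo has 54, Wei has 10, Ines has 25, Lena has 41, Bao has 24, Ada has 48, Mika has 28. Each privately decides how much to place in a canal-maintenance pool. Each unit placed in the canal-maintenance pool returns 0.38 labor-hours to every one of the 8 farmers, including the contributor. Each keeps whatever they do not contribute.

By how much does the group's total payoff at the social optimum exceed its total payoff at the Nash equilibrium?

591.60 labor-hours

The private return per contributed unit is 0.38 < 1 for everyone, so the Nash equilibrium is zero contribution and the group total is Σ E_j = 60 + 54 + 10 + 25 + 41 + 24 + 48 + 28 = 290.
Each contributed unit returns 3.040 to the group, so the social optimum is full contribution by everyone: group total = 3.040 × 290 = 881.60.
Efficiency loss = (3.040 − 1) × 290 = 591.60.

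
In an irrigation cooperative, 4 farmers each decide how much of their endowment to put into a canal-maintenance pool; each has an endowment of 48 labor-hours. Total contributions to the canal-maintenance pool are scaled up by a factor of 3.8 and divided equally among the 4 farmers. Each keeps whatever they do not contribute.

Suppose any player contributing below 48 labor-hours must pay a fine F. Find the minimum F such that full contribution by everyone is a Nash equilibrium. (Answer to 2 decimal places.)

2.40 labor-hours

Given the others contribute fully, the best deviation is to contribute 0 (any partial contribution still incurs the fine and gives up units whose private return 0.9500 is below 1).
Deviating from 48 to 0 saves 48 labor-hours but forfeits the deviator's share of the drop in the canal-maintenance pool: 3.8/4 × 48 = 45.60.
So the deviation gain is 48 − 45.60 = 2.40, and the fine must be at least 2.40 labor-hours to wipe it out.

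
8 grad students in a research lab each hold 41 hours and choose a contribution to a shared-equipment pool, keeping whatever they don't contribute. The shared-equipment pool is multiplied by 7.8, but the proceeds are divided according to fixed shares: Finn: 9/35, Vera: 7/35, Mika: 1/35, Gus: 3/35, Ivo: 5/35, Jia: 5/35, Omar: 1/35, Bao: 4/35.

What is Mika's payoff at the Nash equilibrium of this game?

77.55 hours

A player with share s gets back 7.8·s per unit contributed, so full contribution is dominant for anyone with s > 1/7.8 = 0.1282 and zero contribution is dominant for anyone below.
The shares above 0.1282 belong to Finn, Vera, Ivo and Jia, contributing 41 each; the remaining 4 contribute 0. Total contributed: 164.
Mika keeps 41 and receives 7.8 × 164 × 1/35 = 36.55 from the shared-equipment pool, for a payoff of 77.55.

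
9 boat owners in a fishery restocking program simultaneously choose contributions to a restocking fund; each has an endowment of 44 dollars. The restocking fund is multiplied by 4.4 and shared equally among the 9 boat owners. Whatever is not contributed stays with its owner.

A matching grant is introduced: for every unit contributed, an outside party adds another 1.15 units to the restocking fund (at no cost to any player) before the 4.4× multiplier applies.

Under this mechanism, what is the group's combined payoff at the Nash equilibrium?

3746.16 dollars

The effective private return per unit is now 4.4 × 2.15 / 9 = 1.0511 > 1, so every player's dominant strategy flips to full contribution.
At the Nash equilibrium everyone contributes 44. Group total payoff = 4.4 × 2.15 × 396 = 3746.16.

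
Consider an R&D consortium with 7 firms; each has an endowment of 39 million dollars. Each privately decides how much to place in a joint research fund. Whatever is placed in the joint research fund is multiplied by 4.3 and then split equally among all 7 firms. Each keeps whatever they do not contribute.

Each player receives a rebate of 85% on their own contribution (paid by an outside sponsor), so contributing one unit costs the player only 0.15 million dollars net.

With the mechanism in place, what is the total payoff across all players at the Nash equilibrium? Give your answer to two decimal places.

Under the mechanism each unit contributed yields (4.3/7) / 0.15 = 4.0952 back to its contributor per unit of net cost, which exceeds 1, making full contribution the dominant choice for everyone.
So the Nash equilibrium is full contribution by all 7; the group earns 7 × (39 × 0.85 + 4.3 × 39) = 1405.95.

1405.95 million dollars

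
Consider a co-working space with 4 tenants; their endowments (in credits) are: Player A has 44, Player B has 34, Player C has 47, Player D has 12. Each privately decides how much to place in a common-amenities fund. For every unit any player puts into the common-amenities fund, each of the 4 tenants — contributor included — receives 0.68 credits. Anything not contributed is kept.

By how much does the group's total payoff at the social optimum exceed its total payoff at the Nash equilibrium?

235.64 credits

The private return per contributed unit is 0.68 < 1 for everyone, so the Nash equilibrium is zero contribution and the group total is Σ E_j = 44 + 34 + 47 + 12 = 137.
Each contributed unit returns 2.720 to the group, so the social optimum is full contribution by everyone: group total = 2.720 × 137 = 372.64.
Efficiency loss = (2.720 − 1) × 137 = 235.64.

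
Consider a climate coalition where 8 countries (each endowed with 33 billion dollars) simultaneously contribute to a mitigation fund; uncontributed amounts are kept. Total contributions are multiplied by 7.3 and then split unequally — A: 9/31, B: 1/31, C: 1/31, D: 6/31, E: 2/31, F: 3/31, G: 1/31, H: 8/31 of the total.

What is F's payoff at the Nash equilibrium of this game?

Each unit j contributes comes back to j as 7.3 × (j's share), so j prefers to contribute only if that share exceeds 1/7.3 = 0.1370; otherwise keeping the unit dominates.
A, D and H clear that bar, contributing 33 each; the remaining 5 contribute 0. Total contributed: 99.
F keeps 33 and receives 7.3 × 99 × 3/31 = 69.94 from the mitigation fund, for a payoff of 102.94.

102.94 billion dollars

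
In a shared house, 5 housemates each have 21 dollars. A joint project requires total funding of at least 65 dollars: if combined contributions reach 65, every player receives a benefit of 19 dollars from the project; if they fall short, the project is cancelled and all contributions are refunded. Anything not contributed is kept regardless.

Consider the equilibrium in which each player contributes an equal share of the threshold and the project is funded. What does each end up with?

Equal share of the threshold: 65/5 = 13.
At this profile no one gains by cutting their contribution: any cut drops the total below 65, the project is cancelled, contributions are refunded, and the deviator ends with 21, which is less than 21 − 13 + 19 = 27. Contributing more than 13 just wastes the excess. So contributing exactly 13 is a best response.
Each player's payoff: 21 − 13 + 19 = 27.

27 dollars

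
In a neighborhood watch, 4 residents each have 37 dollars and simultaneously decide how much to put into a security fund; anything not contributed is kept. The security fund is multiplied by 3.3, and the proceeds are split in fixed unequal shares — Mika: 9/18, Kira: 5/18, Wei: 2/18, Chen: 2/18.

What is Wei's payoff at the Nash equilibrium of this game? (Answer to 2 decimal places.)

For player j, contributing a unit is worthwhile iff 3.3 × (j's share) ≥ 1, i.e. iff j's share is at least 0.3030.
Only Mika (9/18) clears that bar, contributing 37; the remaining 3 contribute 0. Total contributed: 37.
Wei keeps 37 and receives 3.3 × 37 × 2/18 = 13.57 from the security fund, for a payoff of 50.57.

50.57 dollars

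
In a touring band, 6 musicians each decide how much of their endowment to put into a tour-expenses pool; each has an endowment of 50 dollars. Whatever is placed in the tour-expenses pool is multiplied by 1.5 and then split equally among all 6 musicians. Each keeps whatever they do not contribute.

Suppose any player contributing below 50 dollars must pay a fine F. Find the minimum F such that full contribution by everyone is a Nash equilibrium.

Given the others contribute fully, the best deviation is to contribute 0 (any partial contribution still incurs the fine and gives up units whose private return 0.2500 is below 1).
Deviating from 50 to 0 saves 50 dollars but forfeits the deviator's share of the drop in the tour-expenses pool: 1.5/6 × 50 = 12.50.
So the deviation gain is 50 − 12.50 = 37.50, and the fine must be at least 37.50 dollars to wipe it out.

37.50 dollars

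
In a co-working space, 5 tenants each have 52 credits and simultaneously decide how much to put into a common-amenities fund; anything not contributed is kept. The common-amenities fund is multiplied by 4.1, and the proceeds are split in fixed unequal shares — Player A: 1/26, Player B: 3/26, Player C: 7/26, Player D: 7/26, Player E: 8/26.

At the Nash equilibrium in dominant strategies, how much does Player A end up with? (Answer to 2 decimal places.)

76.60 credits

For player j, contributing a unit is worthwhile iff 4.1 × (j's share) ≥ 1, i.e. iff j's share is at least 0.2439.
Player C, Player D and Player E clear that bar, contributing 52 each; the remaining 2 contribute 0. Total contributed: 156.
Player A keeps 52 and receives 4.1 × 156 × 1/26 = 24.60 from the common-amenities fund, for a payoff of 76.60.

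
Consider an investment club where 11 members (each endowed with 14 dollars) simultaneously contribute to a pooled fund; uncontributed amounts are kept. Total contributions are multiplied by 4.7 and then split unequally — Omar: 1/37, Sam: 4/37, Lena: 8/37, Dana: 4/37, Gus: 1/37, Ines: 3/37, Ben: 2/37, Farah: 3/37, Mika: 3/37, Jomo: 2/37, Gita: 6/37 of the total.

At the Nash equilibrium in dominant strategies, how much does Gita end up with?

24.67 dollars

A player with share s gets back 4.7·s per unit contributed, so full contribution is dominant for anyone with s > 1/4.7 = 0.2128 and zero contribution is dominant for anyone below.
Lena alone (share 8/37) is above the threshold, contributing 14; the remaining 10 contribute 0. Total contributed: 14.
Gita keeps 14 and receives 4.7 × 14 × 6/37 = 10.67 from the pooled fund, for a payoff of 24.67.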